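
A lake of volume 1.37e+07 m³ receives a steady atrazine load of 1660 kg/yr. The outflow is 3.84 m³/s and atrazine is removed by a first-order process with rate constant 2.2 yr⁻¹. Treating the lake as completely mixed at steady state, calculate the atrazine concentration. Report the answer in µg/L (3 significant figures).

11.0 µg/L

Outflow Q = 3.84 m³/s × 3.156e+07 s/yr = 1.212e+08 m³/yr.
Steady-state CSTR mass balance: W = Q·C + k·V·C, so C = W/(Q + kV).
Q + kV = 1.212e+08 + 2.2·1.37e+07 = 1.513e+08 m³/yr.
C = 1660/1.513e+08 = 1.097e-05 kg/m³ = 0.01097 mg/L = 10.97 µg/L.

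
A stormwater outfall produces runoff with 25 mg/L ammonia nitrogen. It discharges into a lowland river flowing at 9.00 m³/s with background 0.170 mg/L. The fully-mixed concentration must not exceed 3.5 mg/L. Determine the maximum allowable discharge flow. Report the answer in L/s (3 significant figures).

Mass balance at complete mixing: C_std·(Q_w + Q_r) = Q_w·C_e + Q_r·C_b.
Rearranging, Q_w = Q_r·(C_std − C_b)/(C_e − C_std) = 9.00·(3.5 − 0.17) / (25 − 3.5) = 1.394 m³/s.
= 1394 L/s.

1390 L/s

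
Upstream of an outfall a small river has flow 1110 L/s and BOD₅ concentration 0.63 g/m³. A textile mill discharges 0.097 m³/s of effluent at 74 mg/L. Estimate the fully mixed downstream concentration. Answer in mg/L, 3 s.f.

6.53 mg/L

1110 L/s = 1.11 m³/s.
Flow-weighted mixing gives C = (0.097·74 + 1.11·0.63) / (0.097 + 1.11) = 7.877/1.207 = 6.526 mg/L.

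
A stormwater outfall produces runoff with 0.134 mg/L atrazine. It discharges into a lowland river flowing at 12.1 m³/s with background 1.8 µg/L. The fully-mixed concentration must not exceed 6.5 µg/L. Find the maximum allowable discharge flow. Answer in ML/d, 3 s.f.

38.5 ML/d

1.8 µg/L = 0.0018 mg/L.
6.5 µg/L = 0.0065 mg/L.
Mass balance at complete mixing: C_std·(Q_w + Q_r) = Q_w·C_e + Q_r·C_b.
Rearranging, Q_w = Q_r·(C_std − C_b)/(C_e − C_std) = 12.1·(0.0065 − 0.0018) / (0.134 − 0.0065) = 0.446 m³/s.
= 38.54 ML/d.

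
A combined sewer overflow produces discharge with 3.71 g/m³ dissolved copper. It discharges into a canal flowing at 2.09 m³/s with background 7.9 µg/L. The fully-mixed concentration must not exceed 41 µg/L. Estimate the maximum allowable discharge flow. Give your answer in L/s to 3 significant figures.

7.9 µg/L = 0.0079 mg/L.
41 µg/L = 0.041 mg/L.
Mass balance at complete mixing: C_std·(Q_w + Q_r) = Q_w·C_e + Q_r·C_b.
Rearranging, Q_w = Q_r·(C_std − C_b)/(C_e − C_std) = 2.09·(0.041 − 0.0079) / (3.71 − 0.041) = 0.01886 m³/s.
= 18.86 L/s.

18.9 L/s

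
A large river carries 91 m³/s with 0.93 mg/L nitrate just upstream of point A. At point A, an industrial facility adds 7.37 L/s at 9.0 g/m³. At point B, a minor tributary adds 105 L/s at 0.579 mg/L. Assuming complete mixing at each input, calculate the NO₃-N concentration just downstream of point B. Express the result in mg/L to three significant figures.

7.37 L/s = 0.00737 m³/s.
After input A: C = (91·0.93 + 0.00737·9) / 91.01 = 0.9307 mg/L.
105 L/s = 0.105 m³/s.
After input B: C = (91.01·0.9307 + 0.105·0.579) / 91.11 = 0.9302 mg/L.

0.930 mg/L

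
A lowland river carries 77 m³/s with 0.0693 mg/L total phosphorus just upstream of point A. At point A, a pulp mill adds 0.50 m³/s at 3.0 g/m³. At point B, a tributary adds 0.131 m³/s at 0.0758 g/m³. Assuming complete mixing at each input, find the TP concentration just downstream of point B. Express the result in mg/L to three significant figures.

After input A: C = (77·0.0693 + 0.5·3) / 77.5 = 0.08821 mg/L.
After input B: C = (77.5·0.08821 + 0.131·0.0758) / 77.63 = 0.08819 mg/L.

0.0882 mg/L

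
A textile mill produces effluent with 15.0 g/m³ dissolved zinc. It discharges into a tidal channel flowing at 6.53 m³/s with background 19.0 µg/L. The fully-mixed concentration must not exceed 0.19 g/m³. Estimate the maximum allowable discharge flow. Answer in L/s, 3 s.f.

19.0 µg/L = 0.019 mg/L.
Mass balance at complete mixing: C_std·(Q_w + Q_r) = Q_w·C_e + Q_r·C_b.
Rearranging, Q_w = Q_r·(C_std − C_b)/(C_e − C_std) = 6.53·(0.19 − 0.019) / (15 − 0.19) = 0.0754 m³/s.
= 75.4 L/s.

75.4 L/s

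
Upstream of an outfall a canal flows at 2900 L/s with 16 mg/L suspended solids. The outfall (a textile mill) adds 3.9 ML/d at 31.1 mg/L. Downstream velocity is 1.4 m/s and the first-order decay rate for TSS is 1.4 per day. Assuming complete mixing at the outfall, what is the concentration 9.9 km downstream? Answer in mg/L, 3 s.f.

14.5 mg/L

3.9 ML/d = 0.04514 m³/s.
2900 L/s = 2.9 m³/s.
After complete mixing, C₀ = (0.04514·31.1 + 2.9·16) / 2.945 = 16.23 mg/L.
Travel time t = 9900 m / 1.4 m/s = 7071 s = 0.08185 d.
C = 16.23·exp(−1.4·0.08185) = 16.23·0.8917 = 14.47 mg/L.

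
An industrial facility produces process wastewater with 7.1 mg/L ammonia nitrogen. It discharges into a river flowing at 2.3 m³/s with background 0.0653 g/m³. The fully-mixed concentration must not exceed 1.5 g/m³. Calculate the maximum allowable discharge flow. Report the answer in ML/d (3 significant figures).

50.9 ML/d

Mass balance at complete mixing: C_std·(Q_w + Q_r) = Q_w·C_e + Q_r·C_b.
Rearranging, Q_w = Q_r·(C_std − C_b)/(C_e − C_std) = 2.3·(1.5 − 0.0653) / (7.1 − 1.5) = 0.5893 m³/s.
= 50.91 ML/d.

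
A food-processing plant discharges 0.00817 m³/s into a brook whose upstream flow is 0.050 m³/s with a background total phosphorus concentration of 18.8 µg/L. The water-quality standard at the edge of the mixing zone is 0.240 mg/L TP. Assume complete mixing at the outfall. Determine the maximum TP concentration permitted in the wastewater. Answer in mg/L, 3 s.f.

1.59 mg/L

18.8 µg/L = 0.0188 mg/L.
Mass balance: 0.24·0.05817 = 0.00817·Cₑ + 0.05·0.0188.
Cₑ = (0.01396 − 0.00094) / 0.00817 = 1.594 mg/L.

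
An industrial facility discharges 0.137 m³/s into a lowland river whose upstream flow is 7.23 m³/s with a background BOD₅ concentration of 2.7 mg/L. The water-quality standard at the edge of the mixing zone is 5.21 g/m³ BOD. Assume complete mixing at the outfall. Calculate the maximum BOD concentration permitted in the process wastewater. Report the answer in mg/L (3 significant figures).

Mass balance: 5.21·7.367 = 0.137·Cₑ + 7.23·2.7.
Cₑ = (38.38 − 19.52) / 0.137 = 137.7 mg/L.

138 mg/L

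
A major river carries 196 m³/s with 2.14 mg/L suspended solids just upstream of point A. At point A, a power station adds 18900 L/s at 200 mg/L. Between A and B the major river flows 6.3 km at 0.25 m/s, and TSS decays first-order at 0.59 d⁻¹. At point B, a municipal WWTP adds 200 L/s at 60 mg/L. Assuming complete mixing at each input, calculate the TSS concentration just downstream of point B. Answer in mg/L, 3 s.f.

16.5 mg/L

18900 L/s = 18.9 m³/s.
After input A: C = (196·2.14 + 18.9·200) / 214.9 = 19.54 mg/L.
Over the 6.3 km reach to input B (t = 2.52e+04 s = 0.2917 d), decay gives C = 19.54·exp(−0.59·0.2917) = 16.45 mg/L.
200 L/s = 0.2 m³/s.
After input B: C = (214.9·16.45 + 0.2·60) / 215.1 = 16.49 mg/L.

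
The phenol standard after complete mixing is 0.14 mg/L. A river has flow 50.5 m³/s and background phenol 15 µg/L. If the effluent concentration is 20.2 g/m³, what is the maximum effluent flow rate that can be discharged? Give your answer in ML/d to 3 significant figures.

15 µg/L = 0.015 mg/L.
Mass balance at complete mixing: C_std·(Q_w + Q_r) = Q_w·C_e + Q_r·C_b.
Rearranging, Q_w = Q_r·(C_std − C_b)/(C_e − C_std) = 50.5·(0.14 − 0.015) / (20.2 − 0.14) = 0.3147 m³/s.
= 27.19 ML/d.

27.2 ML/d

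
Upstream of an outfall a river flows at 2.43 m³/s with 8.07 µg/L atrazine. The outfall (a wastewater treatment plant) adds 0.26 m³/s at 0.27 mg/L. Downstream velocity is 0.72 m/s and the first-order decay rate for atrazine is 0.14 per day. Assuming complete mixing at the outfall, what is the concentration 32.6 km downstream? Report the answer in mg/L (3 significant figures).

8.07 µg/L = 0.00807 mg/L.
After complete mixing, C₀ = (0.26·0.27 + 2.43·0.00807) / 2.69 = 0.03339 mg/L.
Travel time t = 3.26e+04 m / 0.72 m/s = 4.528e+04 s = 0.524 d.
C = 0.03339·exp(−0.14·0.524) = 0.03339·0.9293 = 0.03102 mg/L.

0.0310 mg/L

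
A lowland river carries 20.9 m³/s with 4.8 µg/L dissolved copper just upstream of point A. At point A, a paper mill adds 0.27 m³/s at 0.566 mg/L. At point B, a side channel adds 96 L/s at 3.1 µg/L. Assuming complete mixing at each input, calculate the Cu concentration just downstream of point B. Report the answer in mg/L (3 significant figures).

0.0119 mg/L

4.8 µg/L = 0.0048 mg/L.
After input A: C = (20.9·0.0048 + 0.27·0.566) / 21.17 = 0.01196 mg/L.
96 L/s = 0.096 m³/s.
3.1 µg/L = 0.0031 mg/L.
After input B: C = (21.17·0.01196 + 0.096·0.0031) / 21.27 = 0.01192 mg/L.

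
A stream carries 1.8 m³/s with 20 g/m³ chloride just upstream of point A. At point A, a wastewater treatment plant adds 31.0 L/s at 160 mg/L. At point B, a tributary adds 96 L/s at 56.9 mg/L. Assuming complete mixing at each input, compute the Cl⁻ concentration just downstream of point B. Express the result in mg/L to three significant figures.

31.0 L/s = 0.031 m³/s.
After input A: C = (1.8·20 + 0.031·160) / 1.831 = 22.37 mg/L.
96 L/s = 0.096 m³/s.
After input B: C = (1.831·22.37 + 0.096·56.9) / 1.927 = 24.09 mg/L.

24.1 mg/L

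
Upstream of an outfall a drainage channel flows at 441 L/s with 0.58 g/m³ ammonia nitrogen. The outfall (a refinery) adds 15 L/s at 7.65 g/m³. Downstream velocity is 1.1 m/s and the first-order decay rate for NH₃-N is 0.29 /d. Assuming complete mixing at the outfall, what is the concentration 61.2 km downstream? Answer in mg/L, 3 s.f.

15 L/s = 0.015 m³/s.
441 L/s = 0.441 m³/s.
After complete mixing, C₀ = (0.015·7.65 + 0.441·0.58) / 0.456 = 0.8126 mg/L.
Travel time t = 6.12e+04 m / 1.1 m/s = 5.564e+04 s = 0.6439 d.
C = 0.8126·exp(−0.29·0.6439) = 0.8126·0.8297 = 0.6742 mg/L.

0.674 mg/L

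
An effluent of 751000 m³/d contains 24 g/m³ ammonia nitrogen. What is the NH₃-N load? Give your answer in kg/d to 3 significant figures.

18000 kg/d

751000 m³/d = 8.692 m³/s.
Mass flux = Q·C = 8.692 m³/s × 24 g/m³ = 208.6 g/s.
= 208.6 g/s × 86.4 = 1.802e+04 kg/d.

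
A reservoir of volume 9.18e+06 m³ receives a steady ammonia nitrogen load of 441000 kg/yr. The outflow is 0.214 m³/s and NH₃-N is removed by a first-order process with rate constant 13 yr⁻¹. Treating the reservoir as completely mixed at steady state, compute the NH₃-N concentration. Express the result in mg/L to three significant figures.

Outflow Q = 0.214 m³/s × 3.156e+07 s/yr = 6.753e+06 m³/yr.
Steady-state CSTR mass balance: W = Q·C + k·V·C, so C = W/(Q + kV).
Q + kV = 6.753e+06 + 13·9.18e+06 = 1.261e+08 m³/yr.
C = 441000/1.261e+08 = 0.003497 kg/m³ = 3.497 mg/L.

3.50 mg/L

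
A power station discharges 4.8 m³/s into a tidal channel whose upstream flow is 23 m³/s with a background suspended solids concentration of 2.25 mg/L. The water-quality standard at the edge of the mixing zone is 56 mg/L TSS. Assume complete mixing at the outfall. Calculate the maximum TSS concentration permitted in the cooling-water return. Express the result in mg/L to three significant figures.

314 mg/L

Mass balance: 56·27.8 = 4.8·Cₑ + 23·2.25.
Cₑ = (1557 − 51.75) / 4.8 = 313.6 mg/L.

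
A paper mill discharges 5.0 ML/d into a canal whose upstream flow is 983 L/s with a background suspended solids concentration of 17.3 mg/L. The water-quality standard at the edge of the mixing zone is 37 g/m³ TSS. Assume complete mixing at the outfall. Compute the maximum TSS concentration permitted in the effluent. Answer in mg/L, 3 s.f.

372 mg/L

5.0 ML/d = 0.05787 m³/s.
983 L/s = 0.983 m³/s.
Mass balance: 37·1.041 = 0.05787·Cₑ + 0.983·17.3.
Cₑ = (38.51 − 17.01) / 0.05787 = 371.6 mg/L.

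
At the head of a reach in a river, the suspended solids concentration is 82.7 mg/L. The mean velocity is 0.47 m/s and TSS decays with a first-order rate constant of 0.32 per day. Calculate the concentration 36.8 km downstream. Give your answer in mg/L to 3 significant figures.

61.9 mg/L

Travel time t = 36.8 km / 0.47 m/s = 3.68e+04/0.47 = 7.83e+04 s = 0.9062 d.
First-order decay: C = 82.7·exp(−0.32·0.9062) = 82.7·0.7483 = 61.88 mg/L.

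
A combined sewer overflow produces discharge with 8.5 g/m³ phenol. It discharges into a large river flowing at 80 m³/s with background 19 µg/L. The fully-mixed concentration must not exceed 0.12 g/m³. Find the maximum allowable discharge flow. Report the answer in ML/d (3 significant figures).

83.3 ML/d

19 µg/L = 0.019 mg/L.
Mass balance at complete mixing: C_std·(Q_w + Q_r) = Q_w·C_e + Q_r·C_b.
Rearranging, Q_w = Q_r·(C_std − C_b)/(C_e − C_std) = 80·(0.12 − 0.019) / (8.5 − 0.12) = 0.9642 m³/s.
= 83.31 ML/d.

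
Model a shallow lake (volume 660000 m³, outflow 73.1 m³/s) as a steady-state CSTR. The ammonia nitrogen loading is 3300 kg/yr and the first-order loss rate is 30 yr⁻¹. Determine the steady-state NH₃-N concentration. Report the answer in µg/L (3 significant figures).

1.42 µg/L

Outflow Q = 73.1 m³/s × 3.156e+07 s/yr = 2.307e+09 m³/yr.
Steady-state CSTR mass balance: W = Q·C + k·V·C, so C = W/(Q + kV).
Q + kV = 2.307e+09 + 30·660000 = 2.327e+09 m³/yr.
C = 3300/2.327e+09 = 1.418e-06 kg/m³ = 0.001418 mg/L = 1.418 µg/L.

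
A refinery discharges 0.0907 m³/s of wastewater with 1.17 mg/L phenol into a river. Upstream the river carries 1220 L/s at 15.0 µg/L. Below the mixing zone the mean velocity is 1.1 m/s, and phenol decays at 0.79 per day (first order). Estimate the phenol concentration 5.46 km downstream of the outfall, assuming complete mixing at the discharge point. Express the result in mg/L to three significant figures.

1220 L/s = 1.22 m³/s.
15.0 µg/L = 0.015 mg/L.
After complete mixing, C₀ = (0.0907·1.17 + 1.22·0.015) / 1.311 = 0.09493 mg/L.
Travel time t = 5460 m / 1.1 m/s = 4964 s = 0.05745 d.
C = 0.09493·exp(−0.79·0.05745) = 0.09493·0.9556 = 0.09071 mg/L.

0.0907 mg/L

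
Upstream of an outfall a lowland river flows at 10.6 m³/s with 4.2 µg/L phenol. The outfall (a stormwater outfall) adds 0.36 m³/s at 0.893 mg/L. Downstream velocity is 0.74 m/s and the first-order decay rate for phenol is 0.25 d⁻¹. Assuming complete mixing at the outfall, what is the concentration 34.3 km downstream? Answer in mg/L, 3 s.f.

0.0292 mg/L

4.2 µg/L = 0.0042 mg/L.
After complete mixing, C₀ = (0.36·0.893 + 10.6·0.0042) / 10.96 = 0.03339 mg/L.
Travel time t = 3.43e+04 m / 0.74 m/s = 4.635e+04 s = 0.5365 d.
C = 0.03339·exp(−0.25·0.5365) = 0.03339·0.8745 = 0.0292 mg/L.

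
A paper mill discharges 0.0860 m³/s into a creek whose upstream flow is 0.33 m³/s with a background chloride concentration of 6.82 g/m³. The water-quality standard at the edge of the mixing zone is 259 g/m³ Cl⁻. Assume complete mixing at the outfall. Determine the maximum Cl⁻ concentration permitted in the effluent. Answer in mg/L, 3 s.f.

Mass balance: 259·0.416 = 0.086·Cₑ + 0.33·6.82.
Cₑ = (107.7 − 2.251) / 0.086 = 1227 mg/L.

1230 mg/L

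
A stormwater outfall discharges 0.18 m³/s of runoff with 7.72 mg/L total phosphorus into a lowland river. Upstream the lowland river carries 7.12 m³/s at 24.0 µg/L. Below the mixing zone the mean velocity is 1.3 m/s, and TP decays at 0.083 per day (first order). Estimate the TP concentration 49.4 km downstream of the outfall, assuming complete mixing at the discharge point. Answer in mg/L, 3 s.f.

0.206 mg/L

24.0 µg/L = 0.024 mg/L.
After complete mixing, C₀ = (0.18·7.72 + 7.12·0.024) / 7.3 = 0.2138 mg/L.
Travel time t = 4.94e+04 m / 1.3 m/s = 3.8e+04 s = 0.4398 d.
C = 0.2138·exp(−0.083·0.4398) = 0.2138·0.9642 = 0.2061 mg/L.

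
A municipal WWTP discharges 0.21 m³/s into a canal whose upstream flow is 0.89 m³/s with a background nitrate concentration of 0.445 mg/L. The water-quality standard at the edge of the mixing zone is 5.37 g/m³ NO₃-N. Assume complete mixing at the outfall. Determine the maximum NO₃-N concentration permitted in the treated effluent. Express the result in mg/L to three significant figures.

Mass balance: 5.37·1.1 = 0.21·Cₑ + 0.89·0.445.
Cₑ = (5.907 − 0.3961) / 0.21 = 26.24 mg/L.

26.2 mg/L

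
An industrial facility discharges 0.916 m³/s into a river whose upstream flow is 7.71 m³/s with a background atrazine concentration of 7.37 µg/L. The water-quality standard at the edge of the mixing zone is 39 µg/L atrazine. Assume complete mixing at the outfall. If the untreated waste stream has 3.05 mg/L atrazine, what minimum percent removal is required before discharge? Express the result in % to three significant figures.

7.37 µg/L = 0.00737 mg/L.
39 µg/L = 0.039 mg/L.
Mass balance: 0.039·8.626 = 0.916·Cₑ + 7.71·0.00737.
Cₑ = (0.3364 − 0.05682) / 0.916 = 0.3052 mg/L.
Required removal = 1 − 0.3052/3.05 = 89.99 %.

90.0 %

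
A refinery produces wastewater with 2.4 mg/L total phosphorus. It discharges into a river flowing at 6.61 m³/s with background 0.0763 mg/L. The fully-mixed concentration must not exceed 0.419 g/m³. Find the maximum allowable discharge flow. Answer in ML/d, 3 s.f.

98.8 ML/d

Mass balance at complete mixing: C_std·(Q_w + Q_r) = Q_w·C_e + Q_r·C_b.
Rearranging, Q_w = Q_r·(C_std − C_b)/(C_e − C_std) = 6.61·(0.419 − 0.0763) / (2.4 − 0.419) = 1.143 m³/s.
= 98.8 ML/d.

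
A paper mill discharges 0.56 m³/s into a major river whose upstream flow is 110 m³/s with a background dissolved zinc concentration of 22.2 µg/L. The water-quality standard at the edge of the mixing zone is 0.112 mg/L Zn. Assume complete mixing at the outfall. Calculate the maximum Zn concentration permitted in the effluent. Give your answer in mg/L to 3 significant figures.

22.2 µg/L = 0.0222 mg/L.
Mass balance: 0.112·110.6 = 0.56·Cₑ + 110·0.0222.
Cₑ = (12.38 − 2.442) / 0.56 = 17.75 mg/L.

17.8 mg/L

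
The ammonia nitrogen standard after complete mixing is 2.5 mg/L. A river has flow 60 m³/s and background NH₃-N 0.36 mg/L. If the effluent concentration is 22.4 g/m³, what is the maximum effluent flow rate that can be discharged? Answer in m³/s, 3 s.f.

6.45 m³/s

Mass balance at complete mixing: C_std·(Q_w + Q_r) = Q_w·C_e + Q_r·C_b.
Rearranging, Q_w = Q_r·(C_std − C_b)/(C_e − C_std) = 60·(2.5 − 0.36) / (22.4 − 2.5) = 6.452 m³/s.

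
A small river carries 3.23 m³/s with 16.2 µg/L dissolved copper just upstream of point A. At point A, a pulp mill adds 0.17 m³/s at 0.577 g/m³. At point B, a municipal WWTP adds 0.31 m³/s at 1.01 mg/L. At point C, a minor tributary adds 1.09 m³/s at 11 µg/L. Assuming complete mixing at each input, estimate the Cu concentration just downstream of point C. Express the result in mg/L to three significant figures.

0.0991 mg/L

16.2 µg/L = 0.0162 mg/L.
After input A: C = (3.23·0.0162 + 0.17·0.577) / 3.4 = 0.04424 mg/L.
After input B: C = (3.4·0.04424 + 0.31·1.01) / 3.71 = 0.1249 mg/L.
11 µg/L = 0.011 mg/L.
After input C: C = (3.71·0.1249 + 1.09·0.011) / 4.8 = 0.09906 mg/L.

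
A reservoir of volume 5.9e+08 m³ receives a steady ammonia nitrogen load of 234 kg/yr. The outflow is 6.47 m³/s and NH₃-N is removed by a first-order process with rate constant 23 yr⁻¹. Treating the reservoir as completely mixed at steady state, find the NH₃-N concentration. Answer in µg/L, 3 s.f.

Outflow Q = 6.47 m³/s × 3.156e+07 s/yr = 2.042e+08 m³/yr.
Steady-state CSTR mass balance: W = Q·C + k·V·C, so C = W/(Q + kV).
Q + kV = 2.042e+08 + 23·5.9e+08 = 1.377e+10 m³/yr.
C = 234/1.377e+10 = 1.699e-08 kg/m³ = 1.699e-05 mg/L = 0.01699 µg/L.

0.0170 µg/L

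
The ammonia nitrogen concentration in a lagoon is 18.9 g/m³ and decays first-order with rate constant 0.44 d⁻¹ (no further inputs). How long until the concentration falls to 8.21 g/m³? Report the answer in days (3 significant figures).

t = ln(C₀/C)/k = ln(18.9/8.21)/0.44 = 0.8338/0.44 = 1.895 d.

1.90 d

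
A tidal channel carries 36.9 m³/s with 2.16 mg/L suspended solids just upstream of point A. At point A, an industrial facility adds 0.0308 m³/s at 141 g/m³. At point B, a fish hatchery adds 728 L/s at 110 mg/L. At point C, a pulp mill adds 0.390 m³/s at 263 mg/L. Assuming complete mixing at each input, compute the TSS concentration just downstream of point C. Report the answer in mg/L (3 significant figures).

After input A: C = (36.9·2.16 + 0.0308·141) / 36.93 = 2.276 mg/L.
728 L/s = 0.728 m³/s.
After input B: C = (36.93·2.276 + 0.728·110) / 37.66 = 4.358 mg/L.
After input C: C = (37.66·4.358 + 0.39·263) / 38.05 = 7.009 mg/L.

7.01 mg/L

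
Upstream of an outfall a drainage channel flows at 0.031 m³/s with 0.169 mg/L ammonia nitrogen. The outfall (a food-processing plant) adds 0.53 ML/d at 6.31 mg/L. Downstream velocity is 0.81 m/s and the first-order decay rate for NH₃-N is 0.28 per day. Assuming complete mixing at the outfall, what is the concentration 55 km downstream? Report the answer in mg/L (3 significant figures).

0.950 mg/L

0.53 ML/d = 0.006134 m³/s.
After complete mixing, C₀ = (0.006134·6.31 + 0.031·0.169) / 0.03713 = 1.183 mg/L.
Travel time t = 5.5e+04 m / 0.81 m/s = 6.79e+04 s = 0.7859 d.
C = 1.183·exp(−0.28·0.7859) = 1.183·0.8025 = 0.9497 mg/L.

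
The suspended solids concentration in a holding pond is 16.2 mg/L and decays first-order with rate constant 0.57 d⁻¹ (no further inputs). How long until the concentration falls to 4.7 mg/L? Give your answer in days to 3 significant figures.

2.17 d

t = ln(C₀/C)/k = ln(16.2/4.7)/0.57 = 1.237/0.57 = 2.171 d.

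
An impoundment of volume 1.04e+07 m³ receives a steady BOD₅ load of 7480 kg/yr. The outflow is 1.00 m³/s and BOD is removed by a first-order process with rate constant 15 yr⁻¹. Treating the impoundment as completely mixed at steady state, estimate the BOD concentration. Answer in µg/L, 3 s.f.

39.9 µg/L

Outflow Q = 1.00 m³/s × 3.156e+07 s/yr = 3.156e+07 m³/yr.
Steady-state CSTR mass balance: W = Q·C + k·V·C, so C = W/(Q + kV).
Q + kV = 3.156e+07 + 15·1.04e+07 = 1.876e+08 m³/yr.
C = 7480/1.876e+08 = 3.988e-05 kg/m³ = 0.03988 mg/L = 39.88 µg/L.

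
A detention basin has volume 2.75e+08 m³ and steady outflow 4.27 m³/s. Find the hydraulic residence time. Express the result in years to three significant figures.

2.04 yr

Q = 4.27 m³/s × 3.156e+07 s/yr = 1.348e+08 m³/yr.
Hydraulic residence time τ = V/Q = 2.75e+08/1.348e+08 = 2.041 yr.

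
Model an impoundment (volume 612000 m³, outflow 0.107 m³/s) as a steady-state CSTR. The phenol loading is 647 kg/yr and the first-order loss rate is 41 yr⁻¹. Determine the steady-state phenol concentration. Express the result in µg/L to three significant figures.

Outflow Q = 0.107 m³/s × 3.156e+07 s/yr = 3.377e+06 m³/yr.
Steady-state CSTR mass balance: W = Q·C + k·V·C, so C = W/(Q + kV).
Q + kV = 3.377e+06 + 41·612000 = 2.847e+07 m³/yr.
C = 647/2.847e+07 = 2.273e-05 kg/m³ = 0.02273 mg/L = 22.73 µg/L.

22.7 µg/L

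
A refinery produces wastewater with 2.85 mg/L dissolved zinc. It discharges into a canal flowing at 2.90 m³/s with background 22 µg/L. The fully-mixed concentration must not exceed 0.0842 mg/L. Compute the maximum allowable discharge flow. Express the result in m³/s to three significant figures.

22 µg/L = 0.022 mg/L.
Mass balance at complete mixing: C_std·(Q_w + Q_r) = Q_w·C_e + Q_r·C_b.
Rearranging, Q_w = Q_r·(C_std − C_b)/(C_e − C_std) = 2.90·(0.0842 − 0.022) / (2.85 − 0.0842) = 0.06522 m³/s.

0.0652 m³/s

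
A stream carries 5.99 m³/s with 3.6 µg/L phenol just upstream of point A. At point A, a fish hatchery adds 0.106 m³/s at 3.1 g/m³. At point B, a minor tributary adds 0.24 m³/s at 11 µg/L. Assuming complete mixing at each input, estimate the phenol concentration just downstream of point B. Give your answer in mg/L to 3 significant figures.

0.0557 mg/L

3.6 µg/L = 0.0036 mg/L.
After input A: C = (5.99·0.0036 + 0.106·3.1) / 6.096 = 0.05744 mg/L.
11 µg/L = 0.011 mg/L.
After input B: C = (6.096·0.05744 + 0.24·0.011) / 6.336 = 0.05568 mg/L.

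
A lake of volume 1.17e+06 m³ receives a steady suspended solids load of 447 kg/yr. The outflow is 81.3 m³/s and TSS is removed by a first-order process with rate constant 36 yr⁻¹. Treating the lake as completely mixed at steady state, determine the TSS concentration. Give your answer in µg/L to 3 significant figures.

Outflow Q = 81.3 m³/s × 3.156e+07 s/yr = 2.566e+09 m³/yr.
Steady-state CSTR mass balance: W = Q·C + k·V·C, so C = W/(Q + kV).
Q + kV = 2.566e+09 + 36·1.17e+06 = 2.608e+09 m³/yr.
C = 447/2.608e+09 = 1.714e-07 kg/m³ = 0.0001714 mg/L = 0.1714 µg/L.

0.171 µg/L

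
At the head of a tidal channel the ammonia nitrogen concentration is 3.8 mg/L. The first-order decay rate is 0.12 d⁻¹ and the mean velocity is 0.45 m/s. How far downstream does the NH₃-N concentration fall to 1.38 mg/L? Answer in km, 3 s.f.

328 km

From C = C₀·e^(−kt), t = ln(C₀/C)/k = ln(3.8/1.38)/0.12 = 1.013/0.12 = 8.441 d.
Distance = v·t = 0.45 m/s × 7.293e+05 s = 3.282e+05 m = 328.2 km.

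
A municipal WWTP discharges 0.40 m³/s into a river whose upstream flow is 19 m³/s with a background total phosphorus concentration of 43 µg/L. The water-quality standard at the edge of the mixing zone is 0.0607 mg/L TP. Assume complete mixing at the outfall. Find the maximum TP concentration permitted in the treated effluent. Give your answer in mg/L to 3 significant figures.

43 µg/L = 0.043 mg/L.
Mass balance: 0.0607·19.4 = 0.4·Cₑ + 19·0.043.
Cₑ = (1.178 − 0.817) / 0.4 = 0.9014 mg/L.

0.901 mg/L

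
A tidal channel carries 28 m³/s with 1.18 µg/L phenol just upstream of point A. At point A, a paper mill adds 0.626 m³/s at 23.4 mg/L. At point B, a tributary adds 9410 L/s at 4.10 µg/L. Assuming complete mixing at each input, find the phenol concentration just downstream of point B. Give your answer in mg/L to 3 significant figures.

0.387 mg/L

1.18 µg/L = 0.00118 mg/L.
After input A: C = (28·0.00118 + 0.626·23.4) / 28.63 = 0.5129 mg/L.
9410 L/s = 9.41 m³/s.
4.10 µg/L = 0.0041 mg/L.
After input B: C = (28.63·0.5129 + 9.41·0.0041) / 38.04 = 0.387 mg/L.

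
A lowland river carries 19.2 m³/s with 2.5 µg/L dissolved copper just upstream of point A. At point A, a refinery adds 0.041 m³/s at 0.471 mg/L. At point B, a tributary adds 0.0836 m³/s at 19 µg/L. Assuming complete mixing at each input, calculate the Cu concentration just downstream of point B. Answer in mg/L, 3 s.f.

0.00357 mg/L

2.5 µg/L = 0.0025 mg/L.
After input A: C = (19.2·0.0025 + 0.041·0.471) / 19.24 = 0.003498 mg/L.
19 µg/L = 0.019 mg/L.
After input B: C = (19.24·0.003498 + 0.0836·0.019) / 19.32 = 0.003565 mg/L.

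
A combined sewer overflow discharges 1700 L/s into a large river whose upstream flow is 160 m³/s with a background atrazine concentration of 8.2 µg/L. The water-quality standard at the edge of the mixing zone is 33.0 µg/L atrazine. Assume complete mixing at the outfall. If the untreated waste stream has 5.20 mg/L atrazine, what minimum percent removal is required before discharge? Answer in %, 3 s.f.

54.5 %

1700 L/s = 1.7 m³/s.
8.2 µg/L = 0.0082 mg/L.
33.0 µg/L = 0.033 mg/L.
Mass balance: 0.033·161.7 = 1.7·Cₑ + 160·0.0082.
Cₑ = (5.336 − 1.312) / 1.7 = 2.367 mg/L.
Required removal = 1 − 2.367/5.20 = 54.48 %.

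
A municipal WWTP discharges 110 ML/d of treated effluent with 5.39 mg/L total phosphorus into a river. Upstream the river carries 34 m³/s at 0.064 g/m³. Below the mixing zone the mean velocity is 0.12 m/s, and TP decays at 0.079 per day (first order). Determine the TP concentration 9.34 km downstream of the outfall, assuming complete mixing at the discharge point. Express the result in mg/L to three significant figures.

0.239 mg/L

110 ML/d = 1.273 m³/s.
After complete mixing, C₀ = (1.273·5.39 + 34·0.064) / 35.27 = 0.2562 mg/L.
Travel time t = 9340 m / 0.12 m/s = 7.783e+04 s = 0.9008 d.
C = 0.2562·exp(−0.079·0.9008) = 0.2562·0.9313 = 0.2386 mg/L.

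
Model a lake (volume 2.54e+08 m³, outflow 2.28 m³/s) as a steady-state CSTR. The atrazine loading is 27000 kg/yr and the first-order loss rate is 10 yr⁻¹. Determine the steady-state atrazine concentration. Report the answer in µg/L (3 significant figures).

10.3 µg/L

Outflow Q = 2.28 m³/s × 3.156e+07 s/yr = 7.195e+07 m³/yr.
Steady-state CSTR mass balance: W = Q·C + k·V·C, so C = W/(Q + kV).
Q + kV = 7.195e+07 + 10·2.54e+08 = 2.612e+09 m³/yr.
C = 27000/2.612e+09 = 1.034e-05 kg/m³ = 0.01034 mg/L = 10.34 µg/L.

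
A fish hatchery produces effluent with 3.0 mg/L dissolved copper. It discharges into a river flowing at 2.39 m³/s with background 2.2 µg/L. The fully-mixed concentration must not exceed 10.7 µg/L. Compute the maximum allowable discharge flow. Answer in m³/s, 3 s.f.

2.2 µg/L = 0.0022 mg/L.
10.7 µg/L = 0.0107 mg/L.
Mass balance at complete mixing: C_std·(Q_w + Q_r) = Q_w·C_e + Q_r·C_b.
Rearranging, Q_w = Q_r·(C_std − C_b)/(C_e − C_std) = 2.39·(0.0107 − 0.0022) / (3 − 0.0107) = 0.006796 m³/s.

0.00680 m³/s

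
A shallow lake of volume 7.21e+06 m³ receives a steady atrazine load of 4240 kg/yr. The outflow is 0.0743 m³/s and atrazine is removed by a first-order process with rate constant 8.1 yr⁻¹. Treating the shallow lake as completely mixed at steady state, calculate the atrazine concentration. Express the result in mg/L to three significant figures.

0.0698 mg/L

Outflow Q = 0.0743 m³/s × 3.156e+07 s/yr = 2.345e+06 m³/yr.
Steady-state CSTR mass balance: W = Q·C + k·V·C, so C = W/(Q + kV).
Q + kV = 2.345e+06 + 8.1·7.21e+06 = 6.075e+07 m³/yr.
C = 4240/6.075e+07 = 6.98e-05 kg/m³ = 0.0698 mg/L.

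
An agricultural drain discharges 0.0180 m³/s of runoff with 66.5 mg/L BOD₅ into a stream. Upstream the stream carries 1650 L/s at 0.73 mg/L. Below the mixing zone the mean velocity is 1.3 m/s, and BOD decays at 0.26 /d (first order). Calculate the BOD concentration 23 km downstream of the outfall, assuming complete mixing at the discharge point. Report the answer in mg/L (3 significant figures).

1.37 mg/L

1650 L/s = 1.65 m³/s.
After complete mixing, C₀ = (0.018·66.5 + 1.65·0.73) / 1.668 = 1.44 mg/L.
Travel time t = 2.3e+04 m / 1.3 m/s = 1.769e+04 s = 0.2048 d.
C = 1.44·exp(−0.26·0.2048) = 1.44·0.9482 = 1.365 mg/L.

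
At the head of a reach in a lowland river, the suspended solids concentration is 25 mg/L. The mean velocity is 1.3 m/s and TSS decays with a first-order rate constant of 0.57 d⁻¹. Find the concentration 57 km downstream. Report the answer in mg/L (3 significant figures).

18.7 mg/L

Travel time t = 57 km / 1.3 m/s = 5.7e+04/1.3 = 4.385e+04 s = 0.5075 d.
First-order decay: C = 25·exp(−0.57·0.5075) = 25·0.7488 = 18.72 mg/L.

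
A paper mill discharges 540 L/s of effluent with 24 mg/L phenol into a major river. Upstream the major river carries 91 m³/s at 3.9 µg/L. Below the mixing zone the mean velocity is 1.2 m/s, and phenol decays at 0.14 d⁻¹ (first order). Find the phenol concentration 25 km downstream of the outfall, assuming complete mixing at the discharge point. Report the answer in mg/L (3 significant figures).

0.141 mg/L

540 L/s = 0.54 m³/s.
3.9 µg/L = 0.0039 mg/L.
After complete mixing, C₀ = (0.54·24 + 91·0.0039) / 91.54 = 0.1455 mg/L.
Travel time t = 2.5e+04 m / 1.2 m/s = 2.083e+04 s = 0.2411 d.
C = 0.1455·exp(−0.14·0.2411) = 0.1455·0.9668 = 0.1406 mg/L.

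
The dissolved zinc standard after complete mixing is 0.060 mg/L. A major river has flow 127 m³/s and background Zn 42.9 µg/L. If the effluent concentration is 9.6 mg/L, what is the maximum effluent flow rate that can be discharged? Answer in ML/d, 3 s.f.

42.9 µg/L = 0.0429 mg/L.
Mass balance at complete mixing: C_std·(Q_w + Q_r) = Q_w·C_e + Q_r·C_b.
Rearranging, Q_w = Q_r·(C_std − C_b)/(C_e − C_std) = 127·(0.06 − 0.0429) / (9.6 − 0.06) = 0.2276 m³/s.
= 19.67 ML/d.

19.7 ML/d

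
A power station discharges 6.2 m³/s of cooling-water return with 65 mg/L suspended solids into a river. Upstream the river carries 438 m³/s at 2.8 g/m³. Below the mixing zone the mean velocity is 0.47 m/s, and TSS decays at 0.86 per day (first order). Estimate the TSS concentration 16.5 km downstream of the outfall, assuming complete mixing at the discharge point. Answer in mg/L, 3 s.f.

2.59 mg/L

After complete mixing, C₀ = (6.2·65 + 438·2.8) / 444.2 = 3.668 mg/L.
Travel time t = 1.65e+04 m / 0.47 m/s = 3.511e+04 s = 0.4063 d.
C = 3.668·exp(−0.86·0.4063) = 3.668·0.7051 = 2.586 mg/L.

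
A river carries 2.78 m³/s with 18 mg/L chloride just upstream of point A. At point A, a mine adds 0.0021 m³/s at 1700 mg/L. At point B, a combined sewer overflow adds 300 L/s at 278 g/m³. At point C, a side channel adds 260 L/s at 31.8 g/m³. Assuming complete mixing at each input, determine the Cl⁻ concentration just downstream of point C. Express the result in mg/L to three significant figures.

After input A: C = (2.78·18 + 0.0021·1700) / 2.782 = 19.27 mg/L.
300 L/s = 0.3 m³/s.
After input B: C = (2.782·19.27 + 0.3·278) / 3.082 = 44.45 mg/L.
260 L/s = 0.26 m³/s.
After input C: C = (3.082·44.45 + 0.26·31.8) / 3.342 = 43.47 mg/L.

43.5 mg/L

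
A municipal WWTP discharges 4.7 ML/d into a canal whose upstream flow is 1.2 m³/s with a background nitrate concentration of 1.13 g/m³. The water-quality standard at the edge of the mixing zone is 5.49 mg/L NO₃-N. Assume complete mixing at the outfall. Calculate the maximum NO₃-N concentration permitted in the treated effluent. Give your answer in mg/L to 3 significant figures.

4.7 ML/d = 0.0544 m³/s.
Mass balance: 5.49·1.254 = 0.0544·Cₑ + 1.2·1.13.
Cₑ = (6.887 − 1.356) / 0.0544 = 101.7 mg/L.

102 mg/L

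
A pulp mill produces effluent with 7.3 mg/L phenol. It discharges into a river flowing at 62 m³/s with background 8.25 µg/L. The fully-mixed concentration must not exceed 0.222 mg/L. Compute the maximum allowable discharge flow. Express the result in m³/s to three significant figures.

8.25 µg/L = 0.00825 mg/L.
Mass balance at complete mixing: C_std·(Q_w + Q_r) = Q_w·C_e + Q_r·C_b.
Rearranging, Q_w = Q_r·(C_std − C_b)/(C_e − C_std) = 62·(0.222 − 0.00825) / (7.3 − 0.222) = 1.872 m³/s.

1.87 m³/s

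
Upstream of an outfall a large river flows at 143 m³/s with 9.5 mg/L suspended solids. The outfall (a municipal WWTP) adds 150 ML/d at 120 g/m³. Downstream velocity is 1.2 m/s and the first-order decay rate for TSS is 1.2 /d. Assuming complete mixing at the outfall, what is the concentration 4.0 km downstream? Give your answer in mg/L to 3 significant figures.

10.3 mg/L

150 ML/d = 1.736 m³/s.
After complete mixing, C₀ = (1.736·120 + 143·9.5) / 144.7 = 10.83 mg/L.
Travel time t = 4000 m / 1.2 m/s = 3333 s = 0.03858 d.
C = 10.83·exp(−1.2·0.03858) = 10.83·0.9548 = 10.34 mg/L.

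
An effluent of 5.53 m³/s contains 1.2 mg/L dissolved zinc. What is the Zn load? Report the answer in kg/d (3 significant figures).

573 kg/d

Mass flux = Q·C = 5.53 m³/s × 1.2 g/m³ = 6.636 g/s.
= 6.636 g/s × 86.4 = 573.4 kg/d.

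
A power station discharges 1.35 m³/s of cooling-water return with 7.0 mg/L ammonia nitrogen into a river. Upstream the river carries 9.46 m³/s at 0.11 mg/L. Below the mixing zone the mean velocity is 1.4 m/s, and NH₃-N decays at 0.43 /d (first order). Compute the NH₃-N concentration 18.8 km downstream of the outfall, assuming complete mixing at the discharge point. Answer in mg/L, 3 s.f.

0.908 mg/L

After complete mixing, C₀ = (1.35·7 + 9.46·0.11) / 10.81 = 0.9705 mg/L.
Travel time t = 1.88e+04 m / 1.4 m/s = 1.343e+04 s = 0.1554 d.
C = 0.9705·exp(−0.43·0.1554) = 0.9705·0.9354 = 0.9077 mg/L.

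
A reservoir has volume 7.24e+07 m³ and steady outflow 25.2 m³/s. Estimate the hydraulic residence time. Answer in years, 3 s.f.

0.0910 yr

Q = 25.2 m³/s × 3.156e+07 s/yr = 7.953e+08 m³/yr.
Hydraulic residence time τ = V/Q = 7.24e+07/7.953e+08 = 0.09104 yr.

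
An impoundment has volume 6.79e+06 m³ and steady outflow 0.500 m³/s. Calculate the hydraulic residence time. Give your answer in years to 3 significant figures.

Q = 0.500 m³/s × 3.156e+07 s/yr = 1.578e+07 m³/yr.
Hydraulic residence time τ = V/Q = 6.79e+06/1.578e+07 = 0.4303 yr.

0.430 yr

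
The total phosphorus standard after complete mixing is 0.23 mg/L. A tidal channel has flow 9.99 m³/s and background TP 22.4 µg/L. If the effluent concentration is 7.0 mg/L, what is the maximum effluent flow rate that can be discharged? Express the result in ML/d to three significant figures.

26.5 ML/d

22.4 µg/L = 0.0224 mg/L.
Mass balance at complete mixing: C_std·(Q_w + Q_r) = Q_w·C_e + Q_r·C_b.
Rearranging, Q_w = Q_r·(C_std − C_b)/(C_e − C_std) = 9.99·(0.23 − 0.0224) / (7 − 0.23) = 0.3063 m³/s.
= 26.47 ML/d.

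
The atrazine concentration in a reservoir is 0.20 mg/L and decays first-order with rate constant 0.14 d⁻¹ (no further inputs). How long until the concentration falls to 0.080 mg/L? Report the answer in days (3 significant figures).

6.54 d

t = ln(C₀/C)/k = ln(0.20/0.080)/0.14 = 0.9163/0.14 = 6.545 d.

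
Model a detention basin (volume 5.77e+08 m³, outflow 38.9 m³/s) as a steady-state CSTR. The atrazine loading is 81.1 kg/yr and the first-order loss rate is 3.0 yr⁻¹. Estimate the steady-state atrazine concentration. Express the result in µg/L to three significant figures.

Outflow Q = 38.9 m³/s × 3.156e+07 s/yr = 1.228e+09 m³/yr.
Steady-state CSTR mass balance: W = Q·C + k·V·C, so C = W/(Q + kV).
Q + kV = 1.228e+09 + 3.0·5.77e+08 = 2.959e+09 m³/yr.
C = 81.1/2.959e+09 = 2.741e-08 kg/m³ = 2.741e-05 mg/L = 0.02741 µg/L.

0.0274 µg/L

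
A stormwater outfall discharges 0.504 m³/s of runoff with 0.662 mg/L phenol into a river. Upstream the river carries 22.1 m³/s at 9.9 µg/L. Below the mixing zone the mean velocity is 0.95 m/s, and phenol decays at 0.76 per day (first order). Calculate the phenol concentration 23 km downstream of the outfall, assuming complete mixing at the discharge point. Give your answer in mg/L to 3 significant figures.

0.0198 mg/L

9.9 µg/L = 0.0099 mg/L.
After complete mixing, C₀ = (0.504·0.662 + 22.1·0.0099) / 22.6 = 0.02444 mg/L.
Travel time t = 2.3e+04 m / 0.95 m/s = 2.421e+04 s = 0.2802 d.
C = 0.02444·exp(−0.76·0.2802) = 0.02444·0.8082 = 0.01975 mg/L.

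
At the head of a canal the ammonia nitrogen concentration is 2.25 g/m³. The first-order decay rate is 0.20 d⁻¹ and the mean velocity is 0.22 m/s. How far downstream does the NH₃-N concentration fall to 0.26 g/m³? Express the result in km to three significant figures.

From C = C₀·e^(−kt), t = ln(C₀/C)/k = ln(2.25/0.26)/0.20 = 2.158/0.20 = 10.79 d.
Distance = v·t = 0.22 m/s × 9.323e+05 s = 2.051e+05 m = 205.1 km.

205 km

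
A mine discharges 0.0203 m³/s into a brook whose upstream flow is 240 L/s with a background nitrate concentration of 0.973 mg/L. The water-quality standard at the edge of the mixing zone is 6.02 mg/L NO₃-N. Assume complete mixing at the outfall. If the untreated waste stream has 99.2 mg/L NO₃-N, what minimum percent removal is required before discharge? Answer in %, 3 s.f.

240 L/s = 0.24 m³/s.
Mass balance: 6.02·0.2603 = 0.0203·Cₑ + 0.24·0.973.
Cₑ = (1.567 − 0.2335) / 0.0203 = 65.69 mg/L.
Required removal = 1 − 65.69/99.2 = 33.78 %.

33.8 %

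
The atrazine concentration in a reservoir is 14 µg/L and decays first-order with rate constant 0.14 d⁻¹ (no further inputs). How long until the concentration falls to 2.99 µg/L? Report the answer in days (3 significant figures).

t = ln(C₀/C)/k = ln(14/2.99)/0.14 = 1.544/0.14 = 11.03 d.

11.0 d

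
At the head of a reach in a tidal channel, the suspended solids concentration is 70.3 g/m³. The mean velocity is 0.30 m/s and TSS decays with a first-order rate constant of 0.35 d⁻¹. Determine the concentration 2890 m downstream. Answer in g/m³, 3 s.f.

67.6 g/m³

Travel time t = 2890 m / 0.30 m/s = 2890/0.30 = 9633 s = 0.1115 d.
First-order decay: C = 70.3·exp(−0.35·0.1115) = 70.3·0.9617 = 67.61 g/m³.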